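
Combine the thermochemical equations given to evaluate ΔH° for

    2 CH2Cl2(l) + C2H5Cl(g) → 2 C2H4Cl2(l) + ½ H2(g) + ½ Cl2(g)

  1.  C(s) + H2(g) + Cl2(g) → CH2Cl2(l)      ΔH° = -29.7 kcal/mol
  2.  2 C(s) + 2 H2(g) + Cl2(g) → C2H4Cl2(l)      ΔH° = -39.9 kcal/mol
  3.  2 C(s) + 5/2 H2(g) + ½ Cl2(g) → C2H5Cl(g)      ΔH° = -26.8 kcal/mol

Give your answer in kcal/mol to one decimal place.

eq. 1 reversed and × 2: (-2)·(-29.7) = +59.4 kcal/mol
eq. 2 × 2: (2)·(-39.9) = -79.8 kcal/mol
eq. 3 reversed: +26.8 kcal/mol
ΔH° = (-2)·(-29.7) + (2)·(-39.9) + (-1)·(-26.8) = 6.4 kcal/mol

ΔH° = 6.4 kcal/mol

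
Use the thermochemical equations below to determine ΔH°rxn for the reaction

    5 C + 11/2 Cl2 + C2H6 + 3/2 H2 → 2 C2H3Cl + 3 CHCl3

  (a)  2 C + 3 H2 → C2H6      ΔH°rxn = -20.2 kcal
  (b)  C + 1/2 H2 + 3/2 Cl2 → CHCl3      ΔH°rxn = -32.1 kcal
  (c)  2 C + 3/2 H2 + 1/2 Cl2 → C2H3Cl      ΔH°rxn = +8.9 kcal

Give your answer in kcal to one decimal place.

ΔH°rxn = -58.3 kcal

(a) reversed (reverse to put C2H6 on the reactant side): +20.2 kcal
(b) × 3 (scale by 3 for the 3 CHCl3): (3)·(-32.1) = -96.3 kcal
(c) × 2 (scale by 2 for the 2 C2H3Cl): (2)·(+8.9) = +17.8 kcal
By Hess's law, ΔH°rxn = (+20.2) + (-96.3) + (+17.8) = -58.3 kcal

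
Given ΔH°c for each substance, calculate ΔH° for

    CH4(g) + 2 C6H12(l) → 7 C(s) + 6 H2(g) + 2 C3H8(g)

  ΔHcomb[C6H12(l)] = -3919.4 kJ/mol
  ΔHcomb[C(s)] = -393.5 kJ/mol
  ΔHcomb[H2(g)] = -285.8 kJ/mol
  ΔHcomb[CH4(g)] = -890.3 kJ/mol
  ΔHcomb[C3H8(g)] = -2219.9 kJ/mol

ΔH° = 180.0 kJ/mol

Using ΔH = Σ nΔHc°(reactants) − Σ nΔHc°(products):
= [1·(-890.3) + 2·(-3919.4)] − [7·(-393.5) + 6·(-285.8) + 2·(-2219.9)]
= 180.0 kJ/mol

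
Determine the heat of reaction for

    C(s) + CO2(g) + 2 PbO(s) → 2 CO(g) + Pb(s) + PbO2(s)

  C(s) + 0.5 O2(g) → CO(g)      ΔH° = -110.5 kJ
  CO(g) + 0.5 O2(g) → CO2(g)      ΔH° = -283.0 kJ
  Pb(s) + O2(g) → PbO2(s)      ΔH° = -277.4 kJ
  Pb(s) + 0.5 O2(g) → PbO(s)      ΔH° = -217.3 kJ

equation 1 as written: -110.5 kJ
equation 2 reversed: +283.0 kJ
equation 3 as written: -277.4 kJ
equation 4 reversed and × 2: (-2)·(-217.3) = +434.6 kJ
Combining the equations, ΔH° = (1)·(-110.5) + (-1)·(-283.0) + (1)·(-277.4) + (-2)·(-217.3) = 329.7 kJ

ΔH° = 329.7 kJ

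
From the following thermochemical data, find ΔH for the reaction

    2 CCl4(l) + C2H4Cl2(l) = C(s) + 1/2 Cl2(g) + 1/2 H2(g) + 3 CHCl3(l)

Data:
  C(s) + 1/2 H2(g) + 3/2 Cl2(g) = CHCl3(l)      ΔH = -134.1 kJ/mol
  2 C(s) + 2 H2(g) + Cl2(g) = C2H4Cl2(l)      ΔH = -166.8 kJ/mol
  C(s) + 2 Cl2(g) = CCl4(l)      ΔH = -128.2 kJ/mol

equation 1 × 3: (3)·(-134.1) = -402.3 kJ/mol
equation 2 reversed: +166.8 kJ/mol
equation 3 reversed and × 2: (-2)·(-128.2) = +256.4 kJ/mol
ΔH = (3)·(-134.1) + (-1)·(-166.8) + (-2)·(-128.2) = 20.9 kJ/mol

ΔH = 20.9 kJ/mol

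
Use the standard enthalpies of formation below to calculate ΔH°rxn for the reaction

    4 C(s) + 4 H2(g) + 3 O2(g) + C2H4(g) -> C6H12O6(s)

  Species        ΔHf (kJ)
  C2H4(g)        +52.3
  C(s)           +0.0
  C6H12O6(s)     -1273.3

Products: 1·(-1273.3) = -1273.3
Reactants: 4·(+0.0) + 4·(+0.0) + 3·(+0.0) + 1·(+52.3) = +52.3
ΔH°rxn = (-1273.3) − (+52.3) = -1325.6 kJ

ΔH°rxn = -1325.6 kJ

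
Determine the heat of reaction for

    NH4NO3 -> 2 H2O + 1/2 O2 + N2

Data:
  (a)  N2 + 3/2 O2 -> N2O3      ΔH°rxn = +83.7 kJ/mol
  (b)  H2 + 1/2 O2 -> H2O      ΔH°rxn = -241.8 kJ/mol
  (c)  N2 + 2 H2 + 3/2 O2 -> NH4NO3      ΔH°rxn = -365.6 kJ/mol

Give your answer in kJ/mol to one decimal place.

ΔH°rxn = -118.0 kJ/mol

(a): not needed.
(b) × 2: (2)·(-241.8) = -483.6 kJ/mol
(c) reversed: +365.6 kJ/mol
ΔH°rxn = (2)·(-241.8) + (-1)·(-365.6) = -118.0 kJ/mol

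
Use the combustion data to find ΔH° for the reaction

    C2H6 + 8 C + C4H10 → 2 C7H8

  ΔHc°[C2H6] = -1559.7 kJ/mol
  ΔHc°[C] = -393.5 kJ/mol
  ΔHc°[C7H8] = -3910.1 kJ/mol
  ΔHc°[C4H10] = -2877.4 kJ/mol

With combustion enthalpies, reactants minus products:
= [1·(-1559.7) + 8·(-393.5) + 1·(-2877.4)] − [2·(-3910.1)]
= 235.1 kJ/mol

ΔH° = 235.1 kJ/mol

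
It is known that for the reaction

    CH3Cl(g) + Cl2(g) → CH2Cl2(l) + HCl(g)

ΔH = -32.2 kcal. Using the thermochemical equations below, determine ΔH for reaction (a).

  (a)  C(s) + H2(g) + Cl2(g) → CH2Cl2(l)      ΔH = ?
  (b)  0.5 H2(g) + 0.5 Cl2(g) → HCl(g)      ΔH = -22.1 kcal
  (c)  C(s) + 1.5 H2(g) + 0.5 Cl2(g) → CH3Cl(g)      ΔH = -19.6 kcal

ΔH = -29.7 kcal

(a) as written (CH2Cl2(l) already on the product side): contributes x
(b) as written (HCl(g) already on the product side): -22.1 kcal
(c) reversed (reverse to put CH3Cl(g) on the reactant side): +19.6 kcal
-32.2 = (-22.1) + (+19.6) + x
x = (-32.2 − (-2.5)) / (1) = -29.7 kcal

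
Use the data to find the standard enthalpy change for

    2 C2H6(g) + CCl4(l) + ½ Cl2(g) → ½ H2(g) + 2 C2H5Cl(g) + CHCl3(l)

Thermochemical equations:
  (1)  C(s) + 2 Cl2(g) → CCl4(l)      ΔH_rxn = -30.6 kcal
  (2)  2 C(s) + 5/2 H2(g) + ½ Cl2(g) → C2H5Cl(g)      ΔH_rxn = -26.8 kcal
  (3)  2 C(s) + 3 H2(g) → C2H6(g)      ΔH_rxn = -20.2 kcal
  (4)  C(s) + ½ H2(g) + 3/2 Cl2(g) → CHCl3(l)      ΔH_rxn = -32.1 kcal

ΔH_rxn = -14.7 kcal

(1) reversed (CCl4(l) must end up as a reactant): +30.6 kcal
(2) × 2 (×2 to match 2 C2H5Cl(g) in the target): (2)·(-26.8) = -53.6 kcal
(3) reversed and × 2 (C2H6(g) must end up as a reactant; ×2 to match 2 C2H6(g) in the target): (-2)·(-20.2) = +40.4 kcal
(4) as written (CHCl3(l) already on the product side): -32.1 kcal
Since enthalpy is a state function, ΔH_rxn = (+30.6) + (-53.6) + (+40.4) + (-32.1) = -14.7 kcal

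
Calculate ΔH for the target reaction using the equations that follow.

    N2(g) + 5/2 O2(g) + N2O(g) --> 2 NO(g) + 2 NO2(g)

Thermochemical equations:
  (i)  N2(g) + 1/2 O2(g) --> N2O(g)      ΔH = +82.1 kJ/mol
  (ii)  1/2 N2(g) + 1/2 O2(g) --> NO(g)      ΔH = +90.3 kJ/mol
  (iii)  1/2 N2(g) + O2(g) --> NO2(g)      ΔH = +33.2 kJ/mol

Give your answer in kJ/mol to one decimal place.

ΔH = 164.9 kJ/mol

(i) reversed: -82.1 kJ/mol
(ii) × 2: (2)·(+90.3) = +180.6 kJ/mol
(iii) × 2: (2)·(+33.2) = +66.4 kJ/mol
ΔH = (-82.1) + (+180.6) + (+66.4) = 164.9 kJ/mol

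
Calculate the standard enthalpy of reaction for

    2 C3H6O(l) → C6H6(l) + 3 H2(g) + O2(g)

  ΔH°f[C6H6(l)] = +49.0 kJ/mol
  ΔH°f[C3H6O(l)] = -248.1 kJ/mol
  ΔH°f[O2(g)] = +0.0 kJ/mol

ΔH_rxn = 545.2 kJ/mol

Products: 1·(+49.0) + 3·(+0.0) + 1·(+0.0) = +49.0
Reactants: 2·(-248.1) = -496.2
ΔH_rxn = (+49.0) − (-496.2) = 545.2 kJ/mol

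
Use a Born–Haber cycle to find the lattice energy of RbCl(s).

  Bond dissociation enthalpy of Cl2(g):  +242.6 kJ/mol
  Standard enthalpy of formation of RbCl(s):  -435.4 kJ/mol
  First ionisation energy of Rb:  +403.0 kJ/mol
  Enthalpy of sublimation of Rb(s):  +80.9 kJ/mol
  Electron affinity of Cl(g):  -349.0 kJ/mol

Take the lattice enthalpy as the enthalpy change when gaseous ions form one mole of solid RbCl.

U = -691.6 kJ/mol

ΔHf° = 1·ΔHsub + 1·(ΣIE) + 1/2·D(Cl2) + 1·EA + U
-435.4 = 1·(+80.9) + 1·(+403.0) + 1/2·(+242.6) + 1·(-349.0) + U
U = -435.4 − (+256.2) = -691.6 kJ/mol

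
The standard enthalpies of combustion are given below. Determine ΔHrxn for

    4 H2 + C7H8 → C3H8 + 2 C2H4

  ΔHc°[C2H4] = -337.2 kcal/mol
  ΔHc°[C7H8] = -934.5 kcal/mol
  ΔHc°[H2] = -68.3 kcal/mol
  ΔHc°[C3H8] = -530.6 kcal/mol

ΔHrxn = -2.7 kcal/mol

With combustion enthalpies, reactants minus products:
= [4·(-68.3) + 1·(-934.5)] − [1·(-530.6) + 2·(-337.2)]
= -2.7 kcal/mol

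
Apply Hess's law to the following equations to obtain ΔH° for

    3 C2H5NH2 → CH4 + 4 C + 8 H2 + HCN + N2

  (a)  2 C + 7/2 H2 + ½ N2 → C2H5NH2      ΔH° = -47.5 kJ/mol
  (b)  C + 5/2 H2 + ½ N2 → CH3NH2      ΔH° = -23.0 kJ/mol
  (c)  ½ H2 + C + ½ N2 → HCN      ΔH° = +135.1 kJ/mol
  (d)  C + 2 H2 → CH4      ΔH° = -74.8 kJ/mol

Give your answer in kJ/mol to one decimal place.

ΔH° = 202.8 kJ/mol

(a) reversed and × 3 (C2H5NH2 must end up as a reactant; scale by 3 for the 3 C2H5NH2): (-3)·(-47.5) = +142.5 kJ/mol
(b): not needed (CH3NH2 appears nowhere else).
(c) as written (HCN already on the product side): +135.1 kJ/mol
(d) as written (CH4 already on the product side): -74.8 kJ/mol
Summing the manipulated equations, ΔH° = (-3)·(-47.5) + (1)·(+135.1) + (1)·(-74.8) = 202.8 kJ/mol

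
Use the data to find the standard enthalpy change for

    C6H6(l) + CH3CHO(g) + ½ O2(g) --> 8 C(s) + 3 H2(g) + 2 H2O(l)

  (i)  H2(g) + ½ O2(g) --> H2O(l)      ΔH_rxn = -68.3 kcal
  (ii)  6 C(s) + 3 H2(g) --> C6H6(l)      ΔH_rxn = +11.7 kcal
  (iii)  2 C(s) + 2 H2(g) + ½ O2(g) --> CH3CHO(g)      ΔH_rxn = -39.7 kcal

(i) × 2: (2)·(-68.3) = -136.6 kcal
(ii) reversed: -11.7 kcal
(iii) reversed: +39.7 kcal
Summing the manipulated equations, ΔH_rxn = (2)·(-68.3) + (-1)·(+11.7) + (-1)·(-39.7) = -108.6 kcal

ΔH_rxn = -108.6 kcal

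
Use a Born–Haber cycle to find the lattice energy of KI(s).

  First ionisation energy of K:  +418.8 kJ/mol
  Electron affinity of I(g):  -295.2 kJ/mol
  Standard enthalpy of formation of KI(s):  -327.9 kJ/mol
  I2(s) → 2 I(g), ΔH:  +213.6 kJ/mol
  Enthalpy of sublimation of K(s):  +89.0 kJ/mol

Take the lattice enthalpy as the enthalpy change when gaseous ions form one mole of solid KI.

ΔHf° = 1·ΔHsub + 1·(ΣIE) + 1/2·D(I2) + 1·EA + U
-327.9 = 1·(+89.0) + 1·(+418.8) + 1/2·(+213.6) + 1·(-295.2) + U
U = -327.9 − (+319.4) = -647.3 kJ/mol

U = -647.3 kJ/mol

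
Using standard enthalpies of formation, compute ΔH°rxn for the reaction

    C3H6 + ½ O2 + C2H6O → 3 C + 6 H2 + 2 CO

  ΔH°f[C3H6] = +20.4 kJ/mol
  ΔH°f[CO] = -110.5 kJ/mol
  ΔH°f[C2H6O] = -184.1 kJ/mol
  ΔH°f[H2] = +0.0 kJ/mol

ΔH°rxn = Σ nΔHf°(products) − Σ nΔHf°(reactants).
Products: 3·(+0.0) + 6·(+0.0) + 2·(-110.5) = -221.0
Reactants: 1·(+20.4) + 1/2·(+0.0) + 1·(-184.1) = -163.7
ΔH°rxn = (-221.0) − (-163.7) = -57.3 kJ/mol

ΔH°rxn = -57.3 kJ/mol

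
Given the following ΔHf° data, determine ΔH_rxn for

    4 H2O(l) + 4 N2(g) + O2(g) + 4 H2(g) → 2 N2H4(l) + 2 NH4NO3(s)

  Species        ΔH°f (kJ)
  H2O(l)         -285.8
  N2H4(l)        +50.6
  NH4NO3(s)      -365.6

ΔH_rxn = 513.2 kJ

Products: 2·(+50.6) + 2·(-365.6) = -630.0
Reactants: 4·(-285.8) + 4·(+0.0) + 1·(+0.0) + 4·(+0.0) = -1143.2
ΔH_rxn = (-630.0) − (-1143.2) = 513.2 kJ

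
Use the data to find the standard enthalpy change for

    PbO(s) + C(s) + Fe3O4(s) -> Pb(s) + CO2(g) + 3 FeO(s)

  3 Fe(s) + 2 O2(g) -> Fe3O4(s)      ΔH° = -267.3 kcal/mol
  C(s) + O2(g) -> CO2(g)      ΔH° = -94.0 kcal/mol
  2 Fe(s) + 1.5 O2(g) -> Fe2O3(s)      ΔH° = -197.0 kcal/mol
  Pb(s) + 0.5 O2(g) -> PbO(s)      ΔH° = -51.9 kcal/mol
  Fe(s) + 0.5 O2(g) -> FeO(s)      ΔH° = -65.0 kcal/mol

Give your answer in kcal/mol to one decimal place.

equation 1 reversed (reverse to put Fe3O4(s) on the reactant side): +267.3 kcal/mol
equation 2 as written (CO2(g) already on the product side): -94.0 kcal/mol
equation 3: not needed (Fe2O3(s) appears nowhere else).
equation 4 reversed (reverse to put PbO(s) on the reactant side): +51.9 kcal/mol
equation 5 × 3 (×3 to match 3 FeO(s) in the target): (3)·(-65.0) = -195.0 kcal/mol
ΔH° = (+267.3) + (-94.0) + (+51.9) + (-195.0) = 30.2 kcal/mol

ΔH° = 30.2 kcal/mol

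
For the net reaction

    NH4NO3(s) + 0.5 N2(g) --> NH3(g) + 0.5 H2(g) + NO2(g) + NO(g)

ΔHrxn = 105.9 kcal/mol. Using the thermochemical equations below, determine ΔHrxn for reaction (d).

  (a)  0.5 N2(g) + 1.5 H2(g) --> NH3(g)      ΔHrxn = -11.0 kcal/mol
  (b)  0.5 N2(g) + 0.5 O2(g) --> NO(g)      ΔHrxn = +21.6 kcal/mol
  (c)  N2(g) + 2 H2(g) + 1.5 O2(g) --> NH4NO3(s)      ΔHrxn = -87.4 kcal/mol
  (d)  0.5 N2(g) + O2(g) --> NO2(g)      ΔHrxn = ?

ΔHrxn = 7.9 kcal/mol

(a) as written: -11.0 kcal/mol
(b) as written: +21.6 kcal/mol
(c) reversed: +87.4 kcal/mol
(d) as written: contributes x
+105.9 = (-11.0) + (+21.6) + (+87.4) + x
x = (+105.9 − (+98.0)) / (1) = 7.9 kcal/mol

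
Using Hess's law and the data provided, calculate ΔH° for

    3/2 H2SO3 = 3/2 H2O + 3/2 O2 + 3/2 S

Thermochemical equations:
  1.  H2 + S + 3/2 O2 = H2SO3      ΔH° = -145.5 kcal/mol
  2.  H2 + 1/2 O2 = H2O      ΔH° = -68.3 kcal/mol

eq. 1 reversed and × 3/2: (-3/2)·(-145.5) = +218.25 kcal/mol
eq. 2 × 3/2: (3/2)·(-68.3) = -102.45 kcal/mol
ΔH° = (-3/2)·(-145.5) + (3/2)·(-68.3) = 115.8 kcal/mol

ΔH° = 115.8 kcal/mol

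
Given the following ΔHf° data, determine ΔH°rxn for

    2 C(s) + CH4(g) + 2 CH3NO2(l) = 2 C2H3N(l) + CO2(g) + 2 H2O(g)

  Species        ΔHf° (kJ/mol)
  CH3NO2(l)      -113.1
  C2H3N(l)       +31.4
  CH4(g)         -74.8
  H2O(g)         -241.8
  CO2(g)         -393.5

ΔH°rxn = -513.3 kJ/mol

ΔH°rxn = Σ nΔHf°(products) − Σ nΔHf°(reactants).
Products: 2·(+31.4) + 1·(-393.5) + 2·(-241.8) = -814.3
Reactants: 2·(+0.0) + 1·(-74.8) + 2·(-113.1) = -301.0
ΔH°rxn = (-814.3) − (-301.0) = -513.3 kJ/mol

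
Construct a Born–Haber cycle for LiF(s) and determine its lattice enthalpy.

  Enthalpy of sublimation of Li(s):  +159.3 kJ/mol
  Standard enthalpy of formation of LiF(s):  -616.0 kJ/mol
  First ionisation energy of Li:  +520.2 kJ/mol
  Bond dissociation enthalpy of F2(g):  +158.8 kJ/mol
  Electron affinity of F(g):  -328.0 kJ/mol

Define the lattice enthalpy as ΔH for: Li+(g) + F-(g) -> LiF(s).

U = -1046.9 kJ/mol

ΔHf° = 1·ΔHsub + 1·(ΣIE) + 1/2·D(F2) + 1·EA + U
-616.0 = 1·(+159.3) + 1·(+520.2) + 1/2·(+158.8) + 1·(-328.0) + U
U = -616.0 − (+430.9) = -1046.9 kJ/mol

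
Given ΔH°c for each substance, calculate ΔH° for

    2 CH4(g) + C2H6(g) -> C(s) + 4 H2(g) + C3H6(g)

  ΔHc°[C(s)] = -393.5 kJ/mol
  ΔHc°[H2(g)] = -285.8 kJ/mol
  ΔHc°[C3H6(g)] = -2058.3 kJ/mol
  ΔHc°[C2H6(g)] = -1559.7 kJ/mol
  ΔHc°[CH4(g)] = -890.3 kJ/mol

ΔH° = 254.7 kJ/mol

Using ΔH = Σ nΔHc°(reactants) − Σ nΔHc°(products):
= [2·(-890.3) + 1·(-1559.7)] − [1·(-393.5) + 4·(-285.8) + 1·(-2058.3)]
= 254.7 kJ/mol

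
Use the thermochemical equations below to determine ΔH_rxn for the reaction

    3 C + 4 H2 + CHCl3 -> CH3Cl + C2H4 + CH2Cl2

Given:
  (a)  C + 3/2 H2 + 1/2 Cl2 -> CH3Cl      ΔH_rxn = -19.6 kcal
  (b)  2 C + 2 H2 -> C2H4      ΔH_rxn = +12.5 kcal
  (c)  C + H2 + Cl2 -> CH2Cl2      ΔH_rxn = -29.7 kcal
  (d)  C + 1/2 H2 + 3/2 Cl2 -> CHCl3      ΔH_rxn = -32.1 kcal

ΔH_rxn = -4.7 kcal

(a) as written: -19.6 kcal
(b) as written: +12.5 kcal
(c) as written: -29.7 kcal
(d) reversed: +32.1 kcal
Combining the equations, ΔH_rxn = (1)·(-19.6) + (1)·(+12.5) + (1)·(-29.7) + (-1)·(-32.1) = -4.7 kcal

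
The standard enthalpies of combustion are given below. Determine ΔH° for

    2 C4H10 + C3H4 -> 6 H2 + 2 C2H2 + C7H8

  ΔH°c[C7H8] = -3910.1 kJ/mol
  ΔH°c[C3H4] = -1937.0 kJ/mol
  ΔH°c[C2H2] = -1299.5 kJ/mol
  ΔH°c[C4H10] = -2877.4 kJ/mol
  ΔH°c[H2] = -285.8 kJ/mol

ΔH° = 532.1 kJ/mol

Using ΔH = Σ nΔHc°(reactants) − Σ nΔHc°(products):
= [2·(-2877.4) + 1·(-1937.0)] − [6·(-285.8) + 2·(-1299.5) + 1·(-3910.1)]
= 532.1 kJ/mol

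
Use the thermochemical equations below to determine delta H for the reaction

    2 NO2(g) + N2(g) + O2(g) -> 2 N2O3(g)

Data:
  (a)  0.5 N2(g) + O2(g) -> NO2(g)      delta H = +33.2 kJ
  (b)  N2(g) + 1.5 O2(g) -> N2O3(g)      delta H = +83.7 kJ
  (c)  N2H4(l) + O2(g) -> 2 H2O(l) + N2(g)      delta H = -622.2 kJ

delta H = 101.0 kJ

(a) reversed and × 2: (-2)·(+33.2) = -66.4 kJ
(b) × 2: (2)·(+83.7) = +167.4 kJ
(c): not needed.
delta H = (-66.4) + (+167.4) = 101.0 kJ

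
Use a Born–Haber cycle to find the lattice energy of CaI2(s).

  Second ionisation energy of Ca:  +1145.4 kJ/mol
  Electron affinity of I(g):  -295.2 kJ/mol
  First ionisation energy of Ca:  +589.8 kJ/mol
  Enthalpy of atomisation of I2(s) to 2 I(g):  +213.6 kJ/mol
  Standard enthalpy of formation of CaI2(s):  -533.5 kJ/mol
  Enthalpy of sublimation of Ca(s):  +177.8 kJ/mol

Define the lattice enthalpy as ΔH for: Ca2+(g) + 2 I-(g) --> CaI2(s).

ΔHf° = 1·ΔHsub + 1·(ΣIE) + 1·D(I2) + 2·EA + U
-533.5 = 1·(+177.8) + 1·(+1735.2) + 1·(+213.6) + 2·(-295.2) + U
U = -533.5 − (+1536.2) = -2069.7 kJ/mol

U = -2069.7 kJ/mol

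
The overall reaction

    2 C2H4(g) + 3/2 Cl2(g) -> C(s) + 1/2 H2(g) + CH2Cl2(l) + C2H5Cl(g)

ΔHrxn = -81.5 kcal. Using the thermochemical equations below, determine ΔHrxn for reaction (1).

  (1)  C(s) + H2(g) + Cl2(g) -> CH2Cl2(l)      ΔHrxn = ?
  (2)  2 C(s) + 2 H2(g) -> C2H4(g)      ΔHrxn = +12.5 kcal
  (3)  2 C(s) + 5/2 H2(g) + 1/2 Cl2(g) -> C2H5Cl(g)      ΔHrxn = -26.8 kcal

ΔHrxn = -29.7 kcal

(1) as written: contributes x
(2) reversed and × 2: (-2)·(+12.5) = -25.0 kcal
(3) as written: -26.8 kcal
-81.5 = (-25.0) + (-26.8) + x
x = (-81.5 − (-51.8)) / (1) = -29.7 kcal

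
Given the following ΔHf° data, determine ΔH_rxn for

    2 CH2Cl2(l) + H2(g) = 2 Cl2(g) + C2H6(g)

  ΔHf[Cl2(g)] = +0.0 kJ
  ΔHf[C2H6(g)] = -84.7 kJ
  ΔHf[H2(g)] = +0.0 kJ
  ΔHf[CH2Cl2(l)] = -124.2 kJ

Products: 2·(+0.0) + 1·(-84.7) = -84.7
Reactants: 2·(-124.2) + 1·(+0.0) = -248.4
ΔH_rxn = (-84.7) − (-248.4) = 163.7 kJ

ΔH_rxn = 163.7 kJ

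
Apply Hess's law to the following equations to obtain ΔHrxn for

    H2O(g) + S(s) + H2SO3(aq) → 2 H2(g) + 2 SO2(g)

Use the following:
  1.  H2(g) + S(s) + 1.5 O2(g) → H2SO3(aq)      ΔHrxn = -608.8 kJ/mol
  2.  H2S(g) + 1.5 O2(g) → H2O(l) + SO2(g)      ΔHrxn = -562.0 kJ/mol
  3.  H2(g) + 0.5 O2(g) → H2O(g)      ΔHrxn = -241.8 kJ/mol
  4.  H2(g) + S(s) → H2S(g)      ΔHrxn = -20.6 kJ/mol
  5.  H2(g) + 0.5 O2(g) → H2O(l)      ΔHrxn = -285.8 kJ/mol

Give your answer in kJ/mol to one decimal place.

eq. 1 reversed: +608.8 kJ/mol
eq. 2 × 2: (2)·(-562.0) = -1124.0 kJ/mol
eq. 3 reversed: +241.8 kJ/mol
eq. 4 × 2: (2)·(-20.6) = -41.2 kJ/mol
eq. 5 reversed and × 2: (-2)·(-285.8) = +571.6 kJ/mol
ΔHrxn = (-1)·(-608.8) + (2)·(-562.0) + (-1)·(-241.8) + (2)·(-20.6) + (-2)·(-285.8) = 257.0 kJ/mol

ΔHrxn = 257.0 kJ/mol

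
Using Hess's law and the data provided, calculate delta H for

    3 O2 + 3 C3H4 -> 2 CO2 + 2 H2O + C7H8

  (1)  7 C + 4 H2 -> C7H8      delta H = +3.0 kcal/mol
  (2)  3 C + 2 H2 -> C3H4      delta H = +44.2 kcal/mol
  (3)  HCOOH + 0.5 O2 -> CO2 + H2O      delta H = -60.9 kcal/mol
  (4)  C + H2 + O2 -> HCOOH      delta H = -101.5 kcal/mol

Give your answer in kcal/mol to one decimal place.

(1) as written (C7H8 already on the product side): +3.0 kcal/mol
(2) reversed and × 3 (reverse to put C3H4 on the reactant side; ×3 to match 3 C3H4 in the target): (-3)·(+44.2) = -132.6 kcal/mol
(3) × 2 (scale by 2 for the 2 CO2): (2)·(-60.9) = -121.8 kcal/mol
(4) × 2: (2)·(-101.5) = -203.0 kcal/mol
delta H = (1)·(+3.0) + (-3)·(+44.2) + (2)·(-60.9) + (2)·(-101.5) = -454.4 kcal/mol

delta H = -454.4 kcal/mol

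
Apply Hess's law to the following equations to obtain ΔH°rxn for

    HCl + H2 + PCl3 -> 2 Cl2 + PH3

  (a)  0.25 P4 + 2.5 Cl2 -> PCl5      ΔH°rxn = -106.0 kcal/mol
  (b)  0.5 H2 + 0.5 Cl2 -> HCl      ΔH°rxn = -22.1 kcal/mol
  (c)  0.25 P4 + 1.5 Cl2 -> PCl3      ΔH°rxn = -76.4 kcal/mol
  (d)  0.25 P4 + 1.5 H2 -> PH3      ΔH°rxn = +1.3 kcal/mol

ΔH°rxn = 99.8 kcal/mol

(a): not needed (PCl5 appears nowhere else).
(b) reversed (reverse to put HCl on the reactant side): +22.1 kcal/mol
(c) reversed (PCl3 must end up as a reactant): +76.4 kcal/mol
(d) as written (PH3 already on the product side): +1.3 kcal/mol
ΔH°rxn = (-1)·(-22.1) + (-1)·(-76.4) + (1)·(+1.3) = 99.8 kcal/mol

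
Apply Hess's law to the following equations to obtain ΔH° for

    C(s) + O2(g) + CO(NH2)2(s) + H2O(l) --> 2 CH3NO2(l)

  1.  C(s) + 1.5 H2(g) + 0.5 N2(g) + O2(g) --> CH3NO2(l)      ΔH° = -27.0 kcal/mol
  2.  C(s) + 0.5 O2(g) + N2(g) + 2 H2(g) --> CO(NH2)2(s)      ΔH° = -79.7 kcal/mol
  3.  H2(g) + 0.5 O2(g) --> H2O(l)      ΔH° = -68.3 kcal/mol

eq. 1 × 2 (scale by 2 for the 2 CH3NO2(l)): (2)·(-27.0) = -54.0 kcal/mol
eq. 2 reversed (reverse to put CO(NH2)2(s) on the reactant side): +79.7 kcal/mol
eq. 3 reversed (H2O(l) must end up as a reactant): +68.3 kcal/mol
Summing the manipulated equations, ΔH° = (-54.0) + (+79.7) + (+68.3) = 94.0 kcal/mol

ΔH° = 94.0 kcal/mol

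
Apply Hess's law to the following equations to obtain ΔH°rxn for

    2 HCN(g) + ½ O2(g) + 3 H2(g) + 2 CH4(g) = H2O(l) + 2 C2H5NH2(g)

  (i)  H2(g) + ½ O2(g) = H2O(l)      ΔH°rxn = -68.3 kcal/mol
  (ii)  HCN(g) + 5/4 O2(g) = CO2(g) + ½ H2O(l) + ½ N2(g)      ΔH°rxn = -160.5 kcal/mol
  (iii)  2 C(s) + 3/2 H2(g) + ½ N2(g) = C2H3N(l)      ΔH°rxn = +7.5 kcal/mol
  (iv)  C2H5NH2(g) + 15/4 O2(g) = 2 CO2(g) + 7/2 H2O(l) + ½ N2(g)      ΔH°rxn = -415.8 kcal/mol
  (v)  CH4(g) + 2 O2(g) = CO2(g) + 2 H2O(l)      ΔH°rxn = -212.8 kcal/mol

ΔH°rxn = -119.9 kcal/mol

(i) × 3: (3)·(-68.3) = -204.9 kcal/mol
(ii) × 2: (2)·(-160.5) = -321.0 kcal/mol
(iii): not needed.
(iv) reversed and × 2: (-2)·(-415.8) = +831.6 kcal/mol
(v) × 2: (2)·(-212.8) = -425.6 kcal/mol
Combining the equations, ΔH°rxn = (3)·(-68.3) + (2)·(-160.5) + (-2)·(-415.8) + (2)·(-212.8) = -119.9 kcal/mol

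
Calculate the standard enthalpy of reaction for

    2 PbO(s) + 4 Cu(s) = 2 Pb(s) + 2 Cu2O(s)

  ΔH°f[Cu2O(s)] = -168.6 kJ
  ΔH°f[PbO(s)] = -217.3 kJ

ΔH° = 97.4 kJ

Products: 2·(+0.0) + 2·(-168.6) = -337.2
Reactants: 2·(-217.3) + 4·(+0.0) = -434.6
ΔH° = (-337.2) − (-434.6) = 97.4 kJ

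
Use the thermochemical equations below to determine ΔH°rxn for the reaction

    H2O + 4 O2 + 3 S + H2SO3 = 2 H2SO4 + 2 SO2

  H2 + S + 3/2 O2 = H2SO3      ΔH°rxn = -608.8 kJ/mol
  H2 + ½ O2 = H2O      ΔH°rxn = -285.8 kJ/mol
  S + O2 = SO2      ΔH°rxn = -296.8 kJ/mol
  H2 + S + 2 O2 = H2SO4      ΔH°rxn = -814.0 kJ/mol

equation 1 reversed (reverse to put H2SO3 on the reactant side): +608.8 kJ/mol
equation 2 reversed (reverse to put H2O on the reactant side): +285.8 kJ/mol
equation 3 × 2 (×2 to match 2 SO2 in the target): (2)·(-296.8) = -593.6 kJ/mol
equation 4 × 2 (×2 to match 2 H2SO4 in the target): (2)·(-814.0) = -1628.0 kJ/mol
Since enthalpy is a state function, ΔH°rxn = (+608.8) + (+285.8) + (-593.6) + (-1628.0) = -1327.0 kJ/mol

ΔH°rxn = -1327.0 kJ/mol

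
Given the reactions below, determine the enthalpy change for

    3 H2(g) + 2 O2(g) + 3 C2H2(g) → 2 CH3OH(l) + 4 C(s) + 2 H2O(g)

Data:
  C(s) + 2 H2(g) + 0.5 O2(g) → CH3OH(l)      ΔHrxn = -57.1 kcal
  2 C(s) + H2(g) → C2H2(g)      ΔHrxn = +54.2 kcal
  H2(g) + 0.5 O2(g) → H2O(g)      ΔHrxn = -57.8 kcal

ΔHrxn = -392.4 kcal

equation 1 × 2: (2)·(-57.1) = -114.2 kcal
equation 2 reversed and × 3: (-3)·(+54.2) = -162.6 kcal
equation 3 × 2: (2)·(-57.8) = -115.6 kcal
By Hess's law, ΔHrxn = (2)·(-57.1) + (-3)·(+54.2) + (2)·(-57.8) = -392.4 kcal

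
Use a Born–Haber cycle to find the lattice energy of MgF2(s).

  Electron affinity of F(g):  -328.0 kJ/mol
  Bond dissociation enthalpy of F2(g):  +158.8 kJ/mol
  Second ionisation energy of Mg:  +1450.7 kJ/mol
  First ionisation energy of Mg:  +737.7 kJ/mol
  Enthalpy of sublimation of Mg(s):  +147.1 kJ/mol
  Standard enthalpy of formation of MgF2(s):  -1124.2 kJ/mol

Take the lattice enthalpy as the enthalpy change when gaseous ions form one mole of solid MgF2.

U = -2962.5 kJ/mol

ΔHf° = 1·ΔHsub + 1·(ΣIE) + 1·D(F2) + 2·EA + U
-1124.2 = 1·(+147.1) + 1·(+2188.4) + 1·(+158.8) + 2·(-328.0) + U
U = -1124.2 − (+1838.3) = -2962.5 kJ/mol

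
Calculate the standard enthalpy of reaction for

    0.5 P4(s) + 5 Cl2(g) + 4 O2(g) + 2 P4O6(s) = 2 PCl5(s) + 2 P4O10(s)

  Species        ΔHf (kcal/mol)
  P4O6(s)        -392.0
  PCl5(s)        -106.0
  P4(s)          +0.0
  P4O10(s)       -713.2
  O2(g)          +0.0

Products: 2·(-106.0) + 2·(-713.2) = -1638.4
Reactants: 1/2·(+0.0) + 5·(+0.0) + 4·(+0.0) + 2·(-392.0) = -784.0
ΔH°rxn = (-1638.4) − (-784.0) = -854.4 kcal/mol

ΔH°rxn = -854.4 kcal/mol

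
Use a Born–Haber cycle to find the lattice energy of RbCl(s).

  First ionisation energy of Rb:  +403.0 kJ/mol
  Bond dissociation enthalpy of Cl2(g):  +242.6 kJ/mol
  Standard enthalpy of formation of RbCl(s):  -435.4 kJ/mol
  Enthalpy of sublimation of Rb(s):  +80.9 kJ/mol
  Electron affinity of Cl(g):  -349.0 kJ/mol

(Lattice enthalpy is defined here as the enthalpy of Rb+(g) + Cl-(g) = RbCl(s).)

U = -691.6 kJ/mol

ΔHf° = 1·ΔHsub + 1·(ΣIE) + 1/2·D(Cl2) + 1·EA + U
-435.4 = 1·(+80.9) + 1·(+403.0) + 1/2·(+242.6) + 1·(-349.0) + U
U = -435.4 − (+256.2) = -691.6 kJ/mol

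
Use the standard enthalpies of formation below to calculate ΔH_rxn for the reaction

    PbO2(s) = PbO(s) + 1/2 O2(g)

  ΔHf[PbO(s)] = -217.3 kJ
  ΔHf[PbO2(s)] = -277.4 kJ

Products: 1·(-217.3) + 1/2·(+0.0) = -217.3
Reactants: 1·(-277.4) = -277.4
ΔH_rxn = (-217.3) − (-277.4) = 60.1 kJ

ΔH_rxn = 60.1 kJ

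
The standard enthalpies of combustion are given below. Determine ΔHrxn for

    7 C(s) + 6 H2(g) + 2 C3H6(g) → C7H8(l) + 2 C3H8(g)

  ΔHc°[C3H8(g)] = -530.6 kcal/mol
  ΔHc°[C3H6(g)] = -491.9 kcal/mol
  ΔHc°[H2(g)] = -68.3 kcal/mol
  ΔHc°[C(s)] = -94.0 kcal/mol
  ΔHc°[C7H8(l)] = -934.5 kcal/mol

ΔHrxn = -55.9 kcal/mol

Using ΔH = Σ nΔHc°(reactants) − Σ nΔHc°(products):
= [7·(-94.0) + 6·(-68.3) + 2·(-491.9)] − [1·(-934.5) + 2·(-530.6)]
= -55.9 kcal/mol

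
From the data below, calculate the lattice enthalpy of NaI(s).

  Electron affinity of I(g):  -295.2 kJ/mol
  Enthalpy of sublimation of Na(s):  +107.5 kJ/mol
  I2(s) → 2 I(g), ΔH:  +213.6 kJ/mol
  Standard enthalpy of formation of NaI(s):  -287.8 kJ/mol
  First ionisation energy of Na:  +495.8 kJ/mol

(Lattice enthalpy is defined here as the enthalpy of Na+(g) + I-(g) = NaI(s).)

U = -702.7 kJ/mol

ΔHf° = 1·ΔHsub + 1·(ΣIE) + 1/2·D(I2) + 1·EA + U
-287.8 = 1·(+107.5) + 1·(+495.8) + 1/2·(+213.6) + 1·(-295.2) + U
U = -287.8 − (+414.9) = -702.7 kJ/mol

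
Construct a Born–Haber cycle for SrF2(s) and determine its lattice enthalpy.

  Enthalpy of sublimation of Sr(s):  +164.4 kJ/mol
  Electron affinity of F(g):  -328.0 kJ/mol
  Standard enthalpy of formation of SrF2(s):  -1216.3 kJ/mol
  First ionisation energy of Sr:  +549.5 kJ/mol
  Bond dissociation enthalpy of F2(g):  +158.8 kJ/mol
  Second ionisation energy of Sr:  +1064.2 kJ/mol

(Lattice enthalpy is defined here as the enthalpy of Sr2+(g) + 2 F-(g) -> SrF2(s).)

U = -2497.2 kJ/mol

ΔHf° = 1·ΔHsub + 1·(ΣIE) + 1·D(F2) + 2·EA + U
-1216.3 = 1·(+164.4) + 1·(+1613.7) + 1·(+158.8) + 2·(-328.0) + U
U = -1216.3 − (+1280.9) = -2497.2 kJ/mol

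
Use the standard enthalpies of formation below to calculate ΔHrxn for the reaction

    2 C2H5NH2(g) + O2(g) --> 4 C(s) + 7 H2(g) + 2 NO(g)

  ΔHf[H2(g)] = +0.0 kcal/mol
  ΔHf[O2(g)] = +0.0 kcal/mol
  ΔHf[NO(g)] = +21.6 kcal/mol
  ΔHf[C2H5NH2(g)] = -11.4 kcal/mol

ΔHrxn = 66.0 kcal/mol

Products: 4·(+0.0) + 7·(+0.0) + 2·(+21.6) = +43.2
Reactants: 2·(-11.4) + 1·(+0.0) = -22.8
ΔHrxn = (+43.2) − (-22.8) = 66.0 kcal/mol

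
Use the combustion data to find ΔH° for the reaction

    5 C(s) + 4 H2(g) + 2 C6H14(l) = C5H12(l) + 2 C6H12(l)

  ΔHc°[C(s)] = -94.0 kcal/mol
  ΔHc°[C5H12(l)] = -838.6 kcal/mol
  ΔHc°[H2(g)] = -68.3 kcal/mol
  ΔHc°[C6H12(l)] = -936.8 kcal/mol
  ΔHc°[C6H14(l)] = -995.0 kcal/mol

ΔH° = -21.0 kcal/mol

Using ΔH = Σ nΔHc°(reactants) − Σ nΔHc°(products):
= [5·(-94.0) + 4·(-68.3) + 2·(-995.0)] − [1·(-838.6) + 2·(-936.8)]
= -21.0 kcal/mol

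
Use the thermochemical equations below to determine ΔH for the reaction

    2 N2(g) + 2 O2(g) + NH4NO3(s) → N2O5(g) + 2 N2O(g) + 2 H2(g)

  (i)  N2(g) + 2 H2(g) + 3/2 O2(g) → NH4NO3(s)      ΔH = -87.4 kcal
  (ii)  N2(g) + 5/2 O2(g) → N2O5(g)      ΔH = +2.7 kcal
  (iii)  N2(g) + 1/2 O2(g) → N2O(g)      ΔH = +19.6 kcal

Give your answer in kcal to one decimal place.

ΔH = 129.3 kcal

(i) reversed: +87.4 kcal
(ii) as written: +2.7 kcal
(iii) × 2: (2)·(+19.6) = +39.2 kcal
ΔH = (-1)·(-87.4) + (1)·(+2.7) + (2)·(+19.6) = 129.3 kcal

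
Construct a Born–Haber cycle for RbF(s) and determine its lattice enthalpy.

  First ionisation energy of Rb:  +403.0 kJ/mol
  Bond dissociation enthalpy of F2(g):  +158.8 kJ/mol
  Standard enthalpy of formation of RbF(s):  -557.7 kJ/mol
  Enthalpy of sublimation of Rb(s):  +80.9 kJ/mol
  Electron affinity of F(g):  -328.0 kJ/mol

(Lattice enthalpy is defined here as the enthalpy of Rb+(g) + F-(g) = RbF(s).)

ΔHf° = 1·ΔHsub + 1·(ΣIE) + 1/2·D(F2) + 1·EA + U
-557.7 = 1·(+80.9) + 1·(+403.0) + 1/2·(+158.8) + 1·(-328.0) + U
U = -557.7 − (+235.3) = -793.0 kJ/mol

U = -793.0 kJ/mol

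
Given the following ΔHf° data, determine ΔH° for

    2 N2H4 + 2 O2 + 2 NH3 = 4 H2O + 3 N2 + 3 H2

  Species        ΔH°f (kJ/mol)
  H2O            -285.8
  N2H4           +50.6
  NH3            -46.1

Products: 4·(-285.8) + 3·(+0.0) + 3·(+0.0) = -1143.2
Reactants: 2·(+50.6) + 2·(+0.0) + 2·(-46.1) = +9.0
ΔH° = (-1143.2) − (+9.0) = -1152.2 kJ/mol

ΔH° = -1152.2 kJ/mol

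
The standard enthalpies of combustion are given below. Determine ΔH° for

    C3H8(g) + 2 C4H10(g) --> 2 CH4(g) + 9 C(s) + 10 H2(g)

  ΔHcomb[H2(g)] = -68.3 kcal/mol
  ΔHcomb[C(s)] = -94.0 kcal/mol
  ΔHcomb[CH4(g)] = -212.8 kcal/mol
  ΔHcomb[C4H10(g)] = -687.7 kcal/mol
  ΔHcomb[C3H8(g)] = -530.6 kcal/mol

Using ΔH = Σ nΔHc°(reactants) − Σ nΔHc°(products):
= [1·(-530.6) + 2·(-687.7)] − [2·(-212.8) + 9·(-94.0) + 10·(-68.3)]
= 48.6 kcal/mol

ΔH° = 48.6 kcal/mol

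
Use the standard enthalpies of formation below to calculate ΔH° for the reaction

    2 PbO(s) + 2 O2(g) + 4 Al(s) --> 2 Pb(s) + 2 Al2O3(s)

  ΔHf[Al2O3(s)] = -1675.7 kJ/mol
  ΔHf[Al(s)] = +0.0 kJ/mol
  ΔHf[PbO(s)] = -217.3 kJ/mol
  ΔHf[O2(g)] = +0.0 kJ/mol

ΔH°rxn = Σ nΔHf°(products) − Σ nΔHf°(reactants).
Products: 2·(+0.0) + 2·(-1675.7) = -3351.4
Reactants: 2·(-217.3) + 2·(+0.0) + 4·(+0.0) = -434.6
ΔH° = (-3351.4) − (-434.6) = -2916.8 kJ/mol

ΔH° = -2916.8 kJ/mol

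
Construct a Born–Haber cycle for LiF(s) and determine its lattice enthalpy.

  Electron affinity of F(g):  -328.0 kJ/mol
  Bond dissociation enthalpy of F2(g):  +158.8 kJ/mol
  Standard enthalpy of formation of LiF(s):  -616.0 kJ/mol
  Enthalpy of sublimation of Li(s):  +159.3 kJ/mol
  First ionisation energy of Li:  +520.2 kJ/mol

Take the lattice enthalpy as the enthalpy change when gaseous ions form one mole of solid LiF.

ΔHf° = 1·ΔHsub + 1·(ΣIE) + 1/2·D(F2) + 1·EA + U
-616.0 = 1·(+159.3) + 1·(+520.2) + 1/2·(+158.8) + 1·(-328.0) + U
U = -616.0 − (+430.9) = -1046.9 kJ/mol

U = -1046.9 kJ/mol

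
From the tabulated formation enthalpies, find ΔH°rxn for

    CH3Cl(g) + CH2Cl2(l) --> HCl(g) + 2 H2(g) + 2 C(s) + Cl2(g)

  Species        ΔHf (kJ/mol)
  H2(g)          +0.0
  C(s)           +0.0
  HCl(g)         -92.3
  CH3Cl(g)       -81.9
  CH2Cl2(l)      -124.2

ΔH°rxn = 113.8 kJ/mol

Products: 1·(-92.3) + 2·(+0.0) + 2·(+0.0) + 1·(+0.0) = -92.3
Reactants: 1·(-81.9) + 1·(-124.2) = -206.1
ΔH°rxn = (-92.3) − (-206.1) = 113.8 kJ/mol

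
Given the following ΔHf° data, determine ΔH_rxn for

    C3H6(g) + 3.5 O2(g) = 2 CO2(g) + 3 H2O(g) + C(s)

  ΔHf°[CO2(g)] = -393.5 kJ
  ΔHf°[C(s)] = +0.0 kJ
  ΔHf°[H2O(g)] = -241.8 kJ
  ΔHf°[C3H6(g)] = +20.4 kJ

Products: 2·(-393.5) + 3·(-241.8) + 1·(+0.0) = -1512.4
Reactants: 1·(+20.4) + 7/2·(+0.0) = +20.4
ΔH_rxn = (-1512.4) − (+20.4) = -1532.8 kJ

ΔH_rxn = -1532.8 kJ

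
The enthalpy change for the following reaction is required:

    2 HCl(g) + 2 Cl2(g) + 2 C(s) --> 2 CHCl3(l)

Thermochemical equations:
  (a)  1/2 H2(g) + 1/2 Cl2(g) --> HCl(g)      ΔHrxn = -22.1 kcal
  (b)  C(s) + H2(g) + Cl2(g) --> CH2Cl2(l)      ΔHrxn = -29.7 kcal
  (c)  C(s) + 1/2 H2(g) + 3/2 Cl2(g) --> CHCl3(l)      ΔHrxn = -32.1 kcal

(a) reversed and × 2: (-2)·(-22.1) = +44.2 kcal
(b): not needed.
(c) × 2: (2)·(-32.1) = -64.2 kcal
Since enthalpy is a state function, ΔHrxn = (-2)·(-22.1) + (2)·(-32.1) = -20.0 kcal

ΔHrxn = -20.0 kcal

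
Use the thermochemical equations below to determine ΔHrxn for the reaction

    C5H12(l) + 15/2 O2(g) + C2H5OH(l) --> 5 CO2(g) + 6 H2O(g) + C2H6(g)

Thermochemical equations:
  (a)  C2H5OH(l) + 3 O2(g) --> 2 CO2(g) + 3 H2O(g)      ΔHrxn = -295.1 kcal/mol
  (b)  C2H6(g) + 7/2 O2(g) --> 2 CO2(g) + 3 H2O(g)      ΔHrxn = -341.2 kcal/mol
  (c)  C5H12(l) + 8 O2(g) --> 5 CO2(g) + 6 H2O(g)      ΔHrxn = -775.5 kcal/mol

(a) as written: -295.1 kcal/mol
(b) reversed: +341.2 kcal/mol
(c) as written: -775.5 kcal/mol
ΔHrxn = (1)·(-295.1) + (-1)·(-341.2) + (1)·(-775.5) = -729.4 kcal/mol

ΔHrxn = -729.4 kcal/mol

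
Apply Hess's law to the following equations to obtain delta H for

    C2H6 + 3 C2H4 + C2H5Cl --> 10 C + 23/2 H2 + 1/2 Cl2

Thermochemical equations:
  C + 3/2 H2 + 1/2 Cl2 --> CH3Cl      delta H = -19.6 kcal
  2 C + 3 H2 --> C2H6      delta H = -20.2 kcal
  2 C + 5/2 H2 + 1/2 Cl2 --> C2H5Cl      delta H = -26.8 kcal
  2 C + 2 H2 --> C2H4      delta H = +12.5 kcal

delta H = 9.5 kcal

equation 1: not needed.
equation 2 reversed: +20.2 kcal
equation 3 reversed: +26.8 kcal
equation 4 reversed and × 3: (-3)·(+12.5) = -37.5 kcal
Combining the equations, delta H = (+20.2) + (+26.8) + (-37.5) = 9.5 kcal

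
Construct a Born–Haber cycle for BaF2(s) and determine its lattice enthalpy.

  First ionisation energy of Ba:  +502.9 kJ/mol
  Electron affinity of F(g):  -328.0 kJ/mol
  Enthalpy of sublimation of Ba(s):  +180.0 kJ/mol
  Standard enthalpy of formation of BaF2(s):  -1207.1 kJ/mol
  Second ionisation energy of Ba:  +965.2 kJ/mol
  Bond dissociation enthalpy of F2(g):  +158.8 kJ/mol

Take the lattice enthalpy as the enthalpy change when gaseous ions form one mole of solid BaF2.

U = -2358.0 kJ/mol

ΔHf° = 1·ΔHsub + 1·(ΣIE) + 1·D(F2) + 2·EA + U
-1207.1 = 1·(+180.0) + 1·(+1468.1) + 1·(+158.8) + 2·(-328.0) + U
U = -1207.1 − (+1150.9) = -2358.0 kJ/mol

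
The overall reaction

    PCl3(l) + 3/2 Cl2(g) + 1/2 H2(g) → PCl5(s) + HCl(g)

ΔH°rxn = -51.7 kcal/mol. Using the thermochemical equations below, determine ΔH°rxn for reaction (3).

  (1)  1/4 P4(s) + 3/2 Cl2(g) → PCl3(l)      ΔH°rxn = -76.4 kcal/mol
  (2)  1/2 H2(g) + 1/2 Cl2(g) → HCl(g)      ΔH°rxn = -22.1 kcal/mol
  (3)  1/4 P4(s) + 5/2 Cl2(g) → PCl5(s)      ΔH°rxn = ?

ΔH°rxn = -106.0 kcal/mol

(1) reversed (reverse to put PCl3(l) on the reactant side): +76.4 kcal/mol
(2) as written (HCl(g) already on the product side): -22.1 kcal/mol
(3) as written (PCl5(s) already on the product side): contributes x
-51.7 = (+76.4) + (-22.1) + x
x = (-51.7 − (+54.3)) / (1) = -106.0 kcal/mol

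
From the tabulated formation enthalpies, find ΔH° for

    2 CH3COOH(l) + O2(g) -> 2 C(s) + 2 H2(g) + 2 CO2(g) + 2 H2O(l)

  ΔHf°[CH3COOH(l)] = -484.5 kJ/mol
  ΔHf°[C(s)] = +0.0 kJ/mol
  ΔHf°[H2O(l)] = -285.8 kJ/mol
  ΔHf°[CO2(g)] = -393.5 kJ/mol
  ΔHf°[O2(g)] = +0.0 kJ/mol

Products: 2·(+0.0) + 2·(+0.0) + 2·(-393.5) + 2·(-285.8) = -1358.6
Reactants: 2·(-484.5) + 1·(+0.0) = -969.0
ΔH° = (-1358.6) − (-969.0) = -389.6 kJ/mol

ΔH° = -389.6 kJ/mol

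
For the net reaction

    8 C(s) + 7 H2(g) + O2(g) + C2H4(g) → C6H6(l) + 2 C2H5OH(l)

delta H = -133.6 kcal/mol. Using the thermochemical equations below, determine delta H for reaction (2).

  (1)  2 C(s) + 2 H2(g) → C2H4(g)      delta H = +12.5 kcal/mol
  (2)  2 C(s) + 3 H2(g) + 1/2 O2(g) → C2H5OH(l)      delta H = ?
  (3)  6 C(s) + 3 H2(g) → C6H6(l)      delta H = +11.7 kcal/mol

(1) reversed (reverse to put C2H4(g) on the reactant side): -12.5 kcal/mol
(2) × 2 (scale by 2 for the 2 C2H5OH(l)): contributes 2·x
(3) as written (C6H6(l) already on the product side): +11.7 kcal/mol
-133.6 = (-12.5) + (+11.7) + 2·x
x = (-133.6 − (-0.8)) / (2) = -66.4 kcal/mol

delta H = -66.4 kcal/mol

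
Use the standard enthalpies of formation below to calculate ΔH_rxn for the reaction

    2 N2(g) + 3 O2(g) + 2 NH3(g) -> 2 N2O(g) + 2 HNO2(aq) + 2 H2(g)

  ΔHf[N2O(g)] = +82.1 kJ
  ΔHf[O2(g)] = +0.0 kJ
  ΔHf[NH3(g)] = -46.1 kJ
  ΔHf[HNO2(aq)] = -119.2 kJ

Products: 2·(+82.1) + 2·(-119.2) + 2·(+0.0) = -74.2
Reactants: 2·(+0.0) + 3·(+0.0) + 2·(-46.1) = -92.2
ΔH_rxn = (-74.2) − (-92.2) = 18.0 kJ

ΔH_rxn = 18.0 kJ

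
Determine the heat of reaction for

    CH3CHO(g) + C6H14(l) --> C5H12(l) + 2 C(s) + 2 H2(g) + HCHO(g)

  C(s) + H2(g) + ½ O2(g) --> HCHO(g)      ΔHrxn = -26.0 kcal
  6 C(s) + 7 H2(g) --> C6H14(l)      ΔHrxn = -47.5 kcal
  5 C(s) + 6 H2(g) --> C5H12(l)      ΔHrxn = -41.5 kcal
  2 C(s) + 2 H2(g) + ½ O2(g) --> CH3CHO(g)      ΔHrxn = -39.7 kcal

equation 1 as written (HCHO(g) already on the product side): -26.0 kcal
equation 2 reversed (reverse to put C6H14(l) on the reactant side): +47.5 kcal
equation 3 as written (C5H12(l) already on the product side): -41.5 kcal
equation 4 reversed (reverse to put CH3CHO(g) on the reactant side): +39.7 kcal
Since enthalpy is a state function, ΔHrxn = (1)·(-26.0) + (-1)·(-47.5) + (1)·(-41.5) + (-1)·(-39.7) = 19.7 kcal

ΔHrxn = 19.7 kcal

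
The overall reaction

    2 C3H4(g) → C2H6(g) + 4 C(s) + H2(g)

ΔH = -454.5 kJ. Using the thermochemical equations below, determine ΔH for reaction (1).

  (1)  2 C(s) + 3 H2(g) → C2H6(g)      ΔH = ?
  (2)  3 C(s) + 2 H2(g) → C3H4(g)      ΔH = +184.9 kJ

ΔH = -84.7 kJ

(1) as written (C2H6(g) already on the product side): contributes x
(2) reversed and × 2 (C3H4(g) must end up as a reactant; ×2 to match 2 C3H4(g) in the target): (-2)·(+184.9) = -369.8 kJ
-454.5 = (-369.8) + x
x = (-454.5 − (-369.8)) / (1) = -84.7 kJ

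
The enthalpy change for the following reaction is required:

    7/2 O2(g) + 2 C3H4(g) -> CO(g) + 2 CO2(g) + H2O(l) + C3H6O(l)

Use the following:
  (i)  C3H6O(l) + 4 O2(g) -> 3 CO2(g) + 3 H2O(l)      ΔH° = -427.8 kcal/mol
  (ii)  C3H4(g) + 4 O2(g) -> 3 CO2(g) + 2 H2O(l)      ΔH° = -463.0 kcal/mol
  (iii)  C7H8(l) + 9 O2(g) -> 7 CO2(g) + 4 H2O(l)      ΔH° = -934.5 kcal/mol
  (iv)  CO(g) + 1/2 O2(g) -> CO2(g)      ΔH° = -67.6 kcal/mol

(i) reversed (reverse to put C3H6O(l) on the product side): +427.8 kcal/mol
(ii) × 2 (scale by 2 for the 2 C3H4(g)): (2)·(-463.0) = -926.0 kcal/mol
(iii): not needed (C7H8(l) appears nowhere else).
(iv) reversed (CO(g) must end up as a product): +67.6 kcal/mol
Combining the equations, ΔH° = (-1)·(-427.8) + (2)·(-463.0) + (-1)·(-67.6) = -430.6 kcal/mol

ΔH° = -430.6 kcal/mol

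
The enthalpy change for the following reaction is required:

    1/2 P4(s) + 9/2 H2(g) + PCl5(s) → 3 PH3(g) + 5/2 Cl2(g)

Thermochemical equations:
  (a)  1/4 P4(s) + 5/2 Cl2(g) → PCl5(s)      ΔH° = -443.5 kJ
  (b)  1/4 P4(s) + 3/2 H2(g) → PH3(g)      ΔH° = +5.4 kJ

(a) reversed (reverse to put PCl5(s) on the reactant side): +443.5 kJ
(b) × 3 (scale by 3 for the 3 PH3(g)): (3)·(+5.4) = +16.2 kJ
Summing the manipulated equations, ΔH° = (-1)·(-443.5) + (3)·(+5.4) = 459.7 kJ

ΔH° = 459.7 kJ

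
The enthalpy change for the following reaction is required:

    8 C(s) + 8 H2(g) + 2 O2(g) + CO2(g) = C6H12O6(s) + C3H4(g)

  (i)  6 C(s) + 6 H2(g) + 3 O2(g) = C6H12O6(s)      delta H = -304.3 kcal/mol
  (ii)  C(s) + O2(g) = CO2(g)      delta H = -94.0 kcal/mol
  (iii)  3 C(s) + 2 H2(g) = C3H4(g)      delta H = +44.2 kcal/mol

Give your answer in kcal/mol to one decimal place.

(i) as written (C6H12O6(s) already on the product side): -304.3 kcal/mol
(ii) reversed (CO2(g) must end up as a reactant): +94.0 kcal/mol
(iii) as written (C3H4(g) already on the product side): +44.2 kcal/mol
delta H = (1)·(-304.3) + (-1)·(-94.0) + (1)·(+44.2) = -166.1 kcal/mol

delta H = -166.1 kcal/mol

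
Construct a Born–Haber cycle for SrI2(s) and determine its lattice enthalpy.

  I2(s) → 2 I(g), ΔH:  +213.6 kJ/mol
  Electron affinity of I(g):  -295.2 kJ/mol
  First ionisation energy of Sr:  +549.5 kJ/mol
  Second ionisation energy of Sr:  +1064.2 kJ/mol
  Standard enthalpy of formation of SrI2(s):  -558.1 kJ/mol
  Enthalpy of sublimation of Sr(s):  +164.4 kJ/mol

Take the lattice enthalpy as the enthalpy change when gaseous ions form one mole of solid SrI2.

U = -1959.4 kJ/mol

ΔHf° = 1·ΔHsub + 1·(ΣIE) + 1·D(I2) + 2·EA + U
-558.1 = 1·(+164.4) + 1·(+1613.7) + 1·(+213.6) + 2·(-295.2) + U
U = -558.1 − (+1401.3) = -1959.4 kJ/mol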